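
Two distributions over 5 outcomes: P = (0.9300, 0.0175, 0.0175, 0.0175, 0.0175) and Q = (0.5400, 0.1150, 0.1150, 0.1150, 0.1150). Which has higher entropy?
Q

P is highly concentrated on one outcome (93%), making it nearly deterministic. Q spreads its mass more evenly (max 54%). The more spread-out distribution has higher entropy: H(P) ≈ 0.506 bits, H(Q) ≈ 1.915 bits.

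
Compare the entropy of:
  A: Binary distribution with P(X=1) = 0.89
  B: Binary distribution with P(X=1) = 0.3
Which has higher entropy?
B

For binary distributions, entropy is maximized at p=0.5 and decreases as p moves toward 0 or 1.

H(A) = H(0.89) = 0.4999 bits
H(B) = H(0.3) = 0.8813 bits

Distribution B (p=0.3) is closer to uniform (p=0.5), so it has higher entropy.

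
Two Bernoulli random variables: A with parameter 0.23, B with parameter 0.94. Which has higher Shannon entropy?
A

For binary distributions, entropy is maximized at p=0.5 and decreases as p moves toward 0 or 1.

H(A) = H(0.23) = 0.7780 bits
H(B) = H(0.94) = 0.3274 bits

Distribution A (p=0.23) is closer to uniform (p=0.5), so it has higher entropy.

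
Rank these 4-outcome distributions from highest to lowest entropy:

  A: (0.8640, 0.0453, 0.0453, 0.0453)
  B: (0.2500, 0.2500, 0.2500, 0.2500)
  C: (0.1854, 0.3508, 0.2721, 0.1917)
B > C > A

Key insight: Entropy is maximized by uniform distributions and minimized by concentrated distributions.

- Uniform distributions have maximum entropy log₂(4) = 2.0000 bits
- The more "peaked" or concentrated a distribution, the lower its entropy

Entropies:
  H(A) = 0.7892 bits
  H(B) = 2.0000 bits
  H(C) = 1.9487 bits

Ranking: B > C > A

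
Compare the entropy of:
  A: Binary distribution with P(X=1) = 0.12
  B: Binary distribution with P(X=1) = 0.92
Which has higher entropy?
A

For binary distributions, entropy is maximized at p=0.5 and decreases as p moves toward 0 or 1.

H(A) = H(0.12) = 0.5294 bits
H(B) = H(0.92) = 0.4022 bits

Distribution A (p=0.12) is closer to uniform (p=0.5), so it has higher entropy.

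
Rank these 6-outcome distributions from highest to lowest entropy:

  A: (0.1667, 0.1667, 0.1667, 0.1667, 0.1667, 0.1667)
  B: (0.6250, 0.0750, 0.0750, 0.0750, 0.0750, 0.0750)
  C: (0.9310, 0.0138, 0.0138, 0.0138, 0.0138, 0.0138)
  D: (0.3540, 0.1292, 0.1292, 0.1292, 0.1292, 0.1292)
A > D > B > C

Key insight: Entropy is maximized by uniform distributions and minimized by concentrated distributions.

Entropies:
  H(A) = 2.5850 bits
  H(B) = 1.8252 bits
  H(C) = 0.5224 bits
  H(D) = 2.4376 bits

Ranking: A > D > B > C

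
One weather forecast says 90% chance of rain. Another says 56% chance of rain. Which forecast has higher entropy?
56% forecast

Treat each forecast as a Bernoulli distribution. Binary entropy is maximized at p=0.5 and falls off symmetrically toward 0 or 1. The 56% forecast is closer to 50%, so it is more uncertain. H(90%) ≈ 0.469 bits, H(56%) ≈ 0.990 bits.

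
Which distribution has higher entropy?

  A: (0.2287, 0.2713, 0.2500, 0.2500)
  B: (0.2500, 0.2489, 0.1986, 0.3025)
A

Both distributions are close to uniform, making this a harder comparison.

H(A) = 1.9974 bits
H(B) = 1.9843 bits

The distribution closer to uniform has higher entropy.
Answer: A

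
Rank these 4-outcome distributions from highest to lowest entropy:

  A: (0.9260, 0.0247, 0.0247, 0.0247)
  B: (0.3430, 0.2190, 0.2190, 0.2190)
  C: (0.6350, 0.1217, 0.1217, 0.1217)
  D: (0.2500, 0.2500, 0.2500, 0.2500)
D > B > C > A

Key insight: Entropy is maximized by uniform distributions and minimized by concentrated distributions.

Entropies:
  H(A) = 0.4980 bits
  H(B) = 1.9690 bits
  H(C) = 1.5253 bits
  H(D) = 2.0000 bits

Ranking: D > B > C > A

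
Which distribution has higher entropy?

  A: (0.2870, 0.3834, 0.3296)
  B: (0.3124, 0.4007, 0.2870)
A

Both distributions are close to uniform, making this a harder comparison.

H(A) = 1.5749 bits
H(B) = 1.5699 bits

The distribution closer to uniform has higher entropy.
Answer: A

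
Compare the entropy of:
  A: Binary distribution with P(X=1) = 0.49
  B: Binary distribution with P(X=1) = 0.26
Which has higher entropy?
A

For binary distributions, entropy is maximized at p=0.5 and decreases as p moves toward 0 or 1.

H(A) = H(0.49) = 0.9997 bits
H(B) = H(0.26) = 0.8267 bits

Distribution A (p=0.49) is closer to uniform (p=0.5), so it has higher entropy.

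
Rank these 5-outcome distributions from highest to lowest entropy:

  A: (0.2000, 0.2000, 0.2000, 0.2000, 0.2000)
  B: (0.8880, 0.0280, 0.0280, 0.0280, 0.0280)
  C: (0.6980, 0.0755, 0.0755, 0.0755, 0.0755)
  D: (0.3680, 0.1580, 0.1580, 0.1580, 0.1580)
A > D > C > B

Key insight: Entropy is maximized by uniform distributions and minimized by concentrated distributions.

Entropies:
  H(A) = 2.3219 bits
  H(B) = 0.7299 bits
  H(C) = 1.4877 bits
  H(D) = 2.2131 bits

Ranking: A > D > C > B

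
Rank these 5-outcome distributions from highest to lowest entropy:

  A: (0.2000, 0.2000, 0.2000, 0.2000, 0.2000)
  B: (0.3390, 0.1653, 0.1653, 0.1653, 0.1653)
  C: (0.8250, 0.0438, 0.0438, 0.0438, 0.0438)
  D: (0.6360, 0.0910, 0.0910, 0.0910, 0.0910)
A > B > D > C

Key insight: Entropy is maximized by uniform distributions and minimized by concentrated distributions.

Entropies:
  H(A) = 2.3219 bits
  H(B) = 2.2459 bits
  H(C) = 1.0190 bits
  H(D) = 1.6740 bits

Ranking: A > B > D > C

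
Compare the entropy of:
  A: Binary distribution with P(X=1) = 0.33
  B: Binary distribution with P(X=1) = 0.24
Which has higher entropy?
A

For binary distributions, entropy is maximized at p=0.5 and decreases as p moves toward 0 or 1.

H(A) = H(0.33) = 0.9149 bits
H(B) = H(0.24) = 0.7950 bits

Distribution A (p=0.33) is closer to uniform (p=0.5), so it has higher entropy.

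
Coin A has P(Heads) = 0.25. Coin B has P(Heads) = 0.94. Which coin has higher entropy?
A

For binary distributions, entropy is maximized at p=0.5 and decreases as p moves toward 0 or 1.

H(A) = H(0.25) = 0.8113 bits
H(B) = H(0.94) = 0.3274 bits

Distribution A (p=0.25) is closer to uniform (p=0.5), so it has higher entropy.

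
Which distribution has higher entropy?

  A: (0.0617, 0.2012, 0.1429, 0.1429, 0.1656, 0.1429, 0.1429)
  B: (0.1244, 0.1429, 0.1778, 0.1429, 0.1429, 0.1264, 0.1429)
B

Both distributions are close to uniform, making this a harder comparison.

H(A) = 2.7473 bits
H(B) = 2.7984 bits

The distribution closer to uniform has higher entropy.
Answer: B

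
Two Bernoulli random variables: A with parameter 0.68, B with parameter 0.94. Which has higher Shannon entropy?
A

For binary distributions, entropy is maximized at p=0.5 and decreases as p moves toward 0 or 1.

H(A) = H(0.68) = 0.9044 bits
H(B) = H(0.94) = 0.3274 bits

Distribution A (p=0.68) is closer to uniform (p=0.5), so it has higher entropy.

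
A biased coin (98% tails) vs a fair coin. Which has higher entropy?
Fair coin

The fair coin is uniform (p=0.5), maximizing binary entropy at 1 bit. The biased coin has H(0.98) ≈ 0.141 bits — its outcome is more predictable, so its entropy is lower.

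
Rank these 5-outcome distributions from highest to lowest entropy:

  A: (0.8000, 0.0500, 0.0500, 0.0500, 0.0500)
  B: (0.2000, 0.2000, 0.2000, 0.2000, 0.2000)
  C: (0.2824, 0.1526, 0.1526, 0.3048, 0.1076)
B > C > A

Key insight: Entropy is maximized by uniform distributions and minimized by concentrated distributions.

- Uniform distributions have maximum entropy log₂(5) = 2.3219 bits
- The more "peaked" or concentrated a distribution, the lower its entropy

Entropies:
  H(A) = 1.1219 bits
  H(B) = 2.3219 bits
  H(C) = 2.2113 bits

Ranking: B > C > A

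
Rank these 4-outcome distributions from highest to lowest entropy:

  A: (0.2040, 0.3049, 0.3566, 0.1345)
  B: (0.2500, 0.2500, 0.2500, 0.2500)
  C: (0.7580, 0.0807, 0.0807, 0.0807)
B > A > C

Key insight: Entropy is maximized by uniform distributions and minimized by concentrated distributions.

- Uniform distributions have maximum entropy log₂(4) = 2.0000 bits
- The more "peaked" or concentrated a distribution, the lower its entropy

Entropies:
  H(A) = 1.9101 bits
  H(B) = 2.0000 bits
  H(C) = 1.1819 bits

Ranking: B > A > C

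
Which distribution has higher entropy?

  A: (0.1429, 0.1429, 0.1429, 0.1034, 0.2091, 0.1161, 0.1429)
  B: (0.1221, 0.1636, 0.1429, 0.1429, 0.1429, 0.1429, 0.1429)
B

Both distributions are close to uniform, making this a harder comparison.

H(A) = 2.7754 bits
H(B) = 2.8030 bits

The distribution closer to uniform has higher entropy.
Answer: B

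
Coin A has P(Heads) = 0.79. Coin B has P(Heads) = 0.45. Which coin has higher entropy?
B

For binary distributions, entropy is maximized at p=0.5 and decreases as p moves toward 0 or 1.

H(A) = H(0.79) = 0.7415 bits
H(B) = H(0.45) = 0.9928 bits

Distribution B (p=0.45) is closer to uniform (p=0.5), so it has higher entropy.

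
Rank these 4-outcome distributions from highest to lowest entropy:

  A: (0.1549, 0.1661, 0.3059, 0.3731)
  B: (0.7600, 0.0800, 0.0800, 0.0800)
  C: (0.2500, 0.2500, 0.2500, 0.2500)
C > A > B

Key insight: Entropy is maximized by uniform distributions and minimized by concentrated distributions.

- Uniform distributions have maximum entropy log₂(4) = 2.0000 bits
- The more "peaked" or concentrated a distribution, the lower its entropy

Entropies:
  H(A) = 1.9004 bits
  H(B) = 1.1754 bits
  H(C) = 2.0000 bits

Ranking: C > A > B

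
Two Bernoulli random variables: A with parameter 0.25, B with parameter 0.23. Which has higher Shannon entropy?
A

For binary distributions, entropy is maximized at p=0.5 and decreases as p moves toward 0 or 1.

H(A) = H(0.25) = 0.8113 bits
H(B) = H(0.23) = 0.7780 bits

Distribution A (p=0.25) is closer to uniform (p=0.5), so it has higher entropy.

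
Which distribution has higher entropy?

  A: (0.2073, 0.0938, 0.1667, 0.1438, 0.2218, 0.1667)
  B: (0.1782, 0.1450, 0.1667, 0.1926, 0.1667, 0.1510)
B

Both distributions are close to uniform, making this a harder comparison.

H(A) = 2.5367 bits
H(B) = 2.5784 bits

The distribution closer to uniform has higher entropy.
Answer: B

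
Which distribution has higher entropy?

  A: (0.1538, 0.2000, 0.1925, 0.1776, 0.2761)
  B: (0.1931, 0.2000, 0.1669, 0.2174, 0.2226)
B

Both distributions are close to uniform, making this a harder comparison.

H(A) = 2.2928 bits
H(B) = 2.3147 bits

The distribution closer to uniform has higher entropy.
Answer: B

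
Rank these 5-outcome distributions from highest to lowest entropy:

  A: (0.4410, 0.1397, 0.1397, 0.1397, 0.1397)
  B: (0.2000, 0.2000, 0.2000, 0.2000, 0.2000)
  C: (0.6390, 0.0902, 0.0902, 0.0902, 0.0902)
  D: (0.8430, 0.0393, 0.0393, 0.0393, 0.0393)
B > A > C > D

Key insight: Entropy is maximized by uniform distributions and minimized by concentrated distributions.

Entropies:
  H(A) = 2.1079 bits
  H(B) = 2.3219 bits
  H(C) = 1.6655 bits
  H(D) = 0.9411 bits

Ranking: B > A > C > D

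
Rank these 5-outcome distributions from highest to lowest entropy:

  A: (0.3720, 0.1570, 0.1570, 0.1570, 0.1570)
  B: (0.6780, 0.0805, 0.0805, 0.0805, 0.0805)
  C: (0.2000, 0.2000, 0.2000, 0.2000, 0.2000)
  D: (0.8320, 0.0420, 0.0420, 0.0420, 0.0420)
C > A > B > D

Key insight: Entropy is maximized by uniform distributions and minimized by concentrated distributions.

Entropies:
  H(A) = 2.2082 bits
  H(B) = 1.5505 bits
  H(C) = 2.3219 bits
  H(D) = 0.9891 bits

Ranking: C > A > B > D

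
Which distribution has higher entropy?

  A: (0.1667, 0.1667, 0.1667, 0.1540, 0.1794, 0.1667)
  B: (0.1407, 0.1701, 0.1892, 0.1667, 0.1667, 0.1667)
A

Both distributions are close to uniform, making this a harder comparison.

H(A) = 2.5836 bits
H(B) = 2.5797 bits

The distribution closer to uniform has higher entropy.
Answer: A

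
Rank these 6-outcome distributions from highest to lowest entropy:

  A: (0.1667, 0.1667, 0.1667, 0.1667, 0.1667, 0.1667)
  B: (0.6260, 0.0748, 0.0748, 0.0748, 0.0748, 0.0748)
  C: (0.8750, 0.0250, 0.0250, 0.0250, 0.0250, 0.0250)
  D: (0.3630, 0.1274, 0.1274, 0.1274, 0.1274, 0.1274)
A > D > B > C

Key insight: Entropy is maximized by uniform distributions and minimized by concentrated distributions.

Entropies:
  H(A) = 2.5850 bits
  H(B) = 1.8221 bits
  H(C) = 0.8338 bits
  H(D) = 2.4242 bits

Ranking: A > D > B > C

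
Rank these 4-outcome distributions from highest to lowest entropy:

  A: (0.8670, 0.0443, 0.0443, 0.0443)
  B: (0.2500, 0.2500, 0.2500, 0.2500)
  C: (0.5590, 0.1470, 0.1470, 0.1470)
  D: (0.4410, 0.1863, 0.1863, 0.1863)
B > D > C > A

Key insight: Entropy is maximized by uniform distributions and minimized by concentrated distributions.

Entropies:
  H(A) = 0.7764 bits
  H(B) = 2.0000 bits
  H(C) = 1.6889 bits
  H(D) = 1.8759 bits

Ranking: B > D > C > A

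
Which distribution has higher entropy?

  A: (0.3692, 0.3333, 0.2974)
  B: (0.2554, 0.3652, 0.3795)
A

Both distributions are close to uniform, making this a harder comparison.

H(A) = 1.5794 bits
H(B) = 1.5641 bits

The distribution closer to uniform has higher entropy.
Answer: A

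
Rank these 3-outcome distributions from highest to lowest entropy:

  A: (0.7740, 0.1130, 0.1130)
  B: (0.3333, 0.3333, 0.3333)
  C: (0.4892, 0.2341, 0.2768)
B > C > A

Key insight: Entropy is maximized by uniform distributions and minimized by concentrated distributions.

- Uniform distributions have maximum entropy log₂(3) = 1.5850 bits
- The more "peaked" or concentrated a distribution, the lower its entropy

Entropies:
  H(A) = 0.9970 bits
  H(B) = 1.5850 bits
  H(C) = 1.5079 bits

Ranking: B > C > A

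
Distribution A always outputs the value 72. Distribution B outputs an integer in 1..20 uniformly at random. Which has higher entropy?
B

A is deterministic, so H(A) = 0. B is uniform over 20 outcomes, so H(B) = log₂(20) = 4.322 bits. Any distribution with genuine randomness has higher entropy than a deterministic one.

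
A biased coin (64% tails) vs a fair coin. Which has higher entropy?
Fair coin

The fair coin is uniform (p=0.5), maximizing binary entropy at 1 bit. The biased coin has H(0.64) ≈ 0.943 bits — its outcome is more predictable, so its entropy is lower.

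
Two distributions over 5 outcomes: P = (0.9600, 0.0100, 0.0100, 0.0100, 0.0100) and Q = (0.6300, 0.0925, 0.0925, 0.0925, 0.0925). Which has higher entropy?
Q

P is highly concentrated on one outcome (96%), making it nearly deterministic. Q spreads its mass more evenly (max 63%). The more spread-out distribution has higher entropy: H(P) ≈ 0.322 bits, H(Q) ≈ 1.691 bits.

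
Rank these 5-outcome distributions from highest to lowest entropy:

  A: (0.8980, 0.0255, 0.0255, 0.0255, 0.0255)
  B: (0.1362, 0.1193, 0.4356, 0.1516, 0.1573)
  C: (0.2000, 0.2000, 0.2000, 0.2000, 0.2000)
C > B > A

Key insight: Entropy is maximized by uniform distributions and minimized by concentrated distributions.

- Uniform distributions have maximum entropy log₂(5) = 2.3219 bits
- The more "peaked" or concentrated a distribution, the lower its entropy

Entropies:
  H(A) = 0.6793 bits
  H(B) = 2.1123 bits
  H(C) = 2.3219 bits

Ranking: C > B > A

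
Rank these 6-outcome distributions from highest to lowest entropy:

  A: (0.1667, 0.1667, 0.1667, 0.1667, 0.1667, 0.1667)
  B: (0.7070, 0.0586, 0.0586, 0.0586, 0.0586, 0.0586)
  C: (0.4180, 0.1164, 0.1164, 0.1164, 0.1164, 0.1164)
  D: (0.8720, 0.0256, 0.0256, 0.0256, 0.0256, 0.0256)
A > C > B > D

Key insight: Entropy is maximized by uniform distributions and minimized by concentrated distributions.

Entropies:
  H(A) = 2.5850 bits
  H(B) = 1.5529 bits
  H(C) = 2.3319 bits
  H(D) = 0.8491 bits

Ranking: A > C > B > D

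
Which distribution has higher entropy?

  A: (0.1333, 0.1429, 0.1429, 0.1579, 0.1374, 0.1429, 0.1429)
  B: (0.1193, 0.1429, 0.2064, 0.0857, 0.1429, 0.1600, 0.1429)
A

Both distributions are close to uniform, making this a harder comparison.

H(A) = 2.8056 bits
H(B) = 2.7657 bits

The distribution closer to uniform has higher entropy.
Answer: A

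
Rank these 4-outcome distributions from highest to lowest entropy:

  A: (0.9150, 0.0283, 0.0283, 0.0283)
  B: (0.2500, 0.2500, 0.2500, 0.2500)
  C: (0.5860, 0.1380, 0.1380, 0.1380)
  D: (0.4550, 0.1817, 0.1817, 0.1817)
B > D > C > A

Key insight: Entropy is maximized by uniform distributions and minimized by concentrated distributions.

Entropies:
  H(A) = 0.5543 bits
  H(B) = 2.0000 bits
  H(C) = 1.6347 bits
  H(D) = 1.8580 bits

Ranking: B > D > C > A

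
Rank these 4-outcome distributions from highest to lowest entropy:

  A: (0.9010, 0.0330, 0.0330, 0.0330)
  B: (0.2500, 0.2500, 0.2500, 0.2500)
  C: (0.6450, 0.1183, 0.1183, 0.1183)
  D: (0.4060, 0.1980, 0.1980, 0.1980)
B > D > C > A

Key insight: Entropy is maximized by uniform distributions and minimized by concentrated distributions.

Entropies:
  H(A) = 0.6227 bits
  H(B) = 2.0000 bits
  H(C) = 1.5011 bits
  H(D) = 1.9158 bits

Ranking: B > D > C > A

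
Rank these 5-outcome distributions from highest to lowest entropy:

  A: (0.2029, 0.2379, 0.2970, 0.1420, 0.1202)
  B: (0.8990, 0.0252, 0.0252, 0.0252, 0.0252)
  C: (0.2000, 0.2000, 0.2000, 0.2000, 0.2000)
C > A > B

Key insight: Entropy is maximized by uniform distributions and minimized by concentrated distributions.

- Uniform distributions have maximum entropy log₂(5) = 2.3219 bits
- The more "peaked" or concentrated a distribution, the lower its entropy

Entropies:
  H(A) = 2.2472 bits
  H(B) = 0.6742 bits
  H(C) = 2.3219 bits

Ranking: C > A > B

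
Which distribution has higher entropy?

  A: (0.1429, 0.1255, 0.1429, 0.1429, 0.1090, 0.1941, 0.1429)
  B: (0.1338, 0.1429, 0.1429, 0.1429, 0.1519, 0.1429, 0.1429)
B

Both distributions are close to uniform, making this a harder comparison.

H(A) = 2.7875 bits
H(B) = 2.8065 bits

The distribution closer to uniform has higher entropy.
Answer: B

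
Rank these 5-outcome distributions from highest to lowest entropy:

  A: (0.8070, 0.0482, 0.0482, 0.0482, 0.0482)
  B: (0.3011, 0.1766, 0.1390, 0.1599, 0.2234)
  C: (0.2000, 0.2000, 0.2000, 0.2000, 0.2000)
C > B > A

Key insight: Entropy is maximized by uniform distributions and minimized by concentrated distributions.

- Uniform distributions have maximum entropy log₂(5) = 2.3219 bits
- The more "peaked" or concentrated a distribution, the lower its entropy

Entropies:
  H(A) = 1.0937 bits
  H(B) = 2.2649 bits
  H(C) = 2.3219 bits

Ranking: C > B > A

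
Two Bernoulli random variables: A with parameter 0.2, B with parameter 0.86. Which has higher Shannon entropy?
A

For binary distributions, entropy is maximized at p=0.5 and decreases as p moves toward 0 or 1.

H(A) = H(0.2) = 0.7219 bits
H(B) = H(0.86) = 0.5842 bits

Distribution A (p=0.2) is closer to uniform (p=0.5), so it has higher entropy.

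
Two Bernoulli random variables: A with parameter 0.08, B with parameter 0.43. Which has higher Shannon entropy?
B

For binary distributions, entropy is maximized at p=0.5 and decreases as p moves toward 0 or 1.

H(A) = H(0.08) = 0.4022 bits
H(B) = H(0.43) = 0.9858 bits

Distribution B (p=0.43) is closer to uniform (p=0.5), so it has higher entropy.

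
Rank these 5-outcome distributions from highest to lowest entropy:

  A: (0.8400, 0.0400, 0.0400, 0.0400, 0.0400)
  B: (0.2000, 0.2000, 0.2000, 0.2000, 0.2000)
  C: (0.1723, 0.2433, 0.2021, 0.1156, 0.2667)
B > C > A

Key insight: Entropy is maximized by uniform distributions and minimized by concentrated distributions.

- Uniform distributions have maximum entropy log₂(5) = 2.3219 bits
- The more "peaked" or concentrated a distribution, the lower its entropy

Entropies:
  H(A) = 0.9543 bits
  H(B) = 2.3219 bits
  H(C) = 2.2678 bits

Ranking: B > C > A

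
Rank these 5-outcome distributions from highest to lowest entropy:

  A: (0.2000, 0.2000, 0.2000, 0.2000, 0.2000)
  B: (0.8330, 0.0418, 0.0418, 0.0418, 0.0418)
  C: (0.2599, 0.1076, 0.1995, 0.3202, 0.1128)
A > C > B

Key insight: Entropy is maximized by uniform distributions and minimized by concentrated distributions.

- Uniform distributions have maximum entropy log₂(5) = 2.3219 bits
- The more "peaked" or concentrated a distribution, the lower its entropy

Entropies:
  H(A) = 2.3219 bits
  H(B) = 0.9848 bits
  H(C) = 2.1965 bits

Ranking: A > C > B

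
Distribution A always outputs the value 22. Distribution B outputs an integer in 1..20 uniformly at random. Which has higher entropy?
B

A is deterministic, so H(A) = 0. B is uniform over 20 outcomes, so H(B) = log₂(20) = 4.322 bits. Any distribution with genuine randomness has higher entropy than a deterministic one.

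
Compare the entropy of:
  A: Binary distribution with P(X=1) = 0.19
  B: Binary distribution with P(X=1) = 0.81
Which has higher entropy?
Equal

For binary distributions, entropy is maximized at p=0.5 and decreases as p moves toward 0 or 1.

H(A) = H(0.19) = 0.7015 bits
H(B) = H(0.81) = 0.7015 bits

Both distributions are equally far from uniform (|0.19-0.5| = |0.81-0.5|), so they have the same entropy.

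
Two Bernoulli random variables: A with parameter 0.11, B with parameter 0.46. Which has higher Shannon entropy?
B

For binary distributions, entropy is maximized at p=0.5 and decreases as p moves toward 0 or 1.

H(A) = H(0.11) = 0.4999 bits
H(B) = H(0.46) = 0.9954 bits

Distribution B (p=0.46) is closer to uniform (p=0.5), so it has higher entropy.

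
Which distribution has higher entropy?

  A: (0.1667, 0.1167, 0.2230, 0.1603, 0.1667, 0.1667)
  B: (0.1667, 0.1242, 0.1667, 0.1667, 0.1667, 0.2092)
B

Both distributions are close to uniform, making this a harder comparison.

H(A) = 2.5603 bits
H(B) = 2.5691 bits

The distribution closer to uniform has higher entropy.
Answer: B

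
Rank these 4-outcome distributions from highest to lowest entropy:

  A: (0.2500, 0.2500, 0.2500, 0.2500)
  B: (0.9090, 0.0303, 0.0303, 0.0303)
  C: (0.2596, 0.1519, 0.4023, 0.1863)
A > C > B

Key insight: Entropy is maximized by uniform distributions and minimized by concentrated distributions.

- Uniform distributions have maximum entropy log₂(4) = 2.0000 bits
- The more "peaked" or concentrated a distribution, the lower its entropy

Entropies:
  H(A) = 2.0000 bits
  H(B) = 0.5840 bits
  H(C) = 1.8982 bits

Ranking: A > C > B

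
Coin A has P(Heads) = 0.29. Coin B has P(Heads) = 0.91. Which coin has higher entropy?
A

For binary distributions, entropy is maximized at p=0.5 and decreases as p moves toward 0 or 1.

H(A) = H(0.29) = 0.8687 bits
H(B) = H(0.91) = 0.4365 bits

Distribution A (p=0.29) is closer to uniform (p=0.5), so it has higher entropy.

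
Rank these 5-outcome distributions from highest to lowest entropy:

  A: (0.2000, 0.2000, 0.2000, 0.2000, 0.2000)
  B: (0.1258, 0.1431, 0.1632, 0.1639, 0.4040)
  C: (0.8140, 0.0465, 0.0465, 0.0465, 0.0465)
A > B > C

Key insight: Entropy is maximized by uniform distributions and minimized by concentrated distributions.

- Uniform distributions have maximum entropy log₂(5) = 2.3219 bits
- The more "peaked" or concentrated a distribution, the lower its entropy

Entropies:
  H(A) = 2.3219 bits
  H(B) = 2.1603 bits
  H(C) = 1.0650 bits

Ranking: A > B > C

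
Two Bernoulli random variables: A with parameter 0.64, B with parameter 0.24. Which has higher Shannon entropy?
A

For binary distributions, entropy is maximized at p=0.5 and decreases as p moves toward 0 or 1.

H(A) = H(0.64) = 0.9427 bits
H(B) = H(0.24) = 0.7950 bits

Distribution A (p=0.64) is closer to uniform (p=0.5), so it has higher entropy.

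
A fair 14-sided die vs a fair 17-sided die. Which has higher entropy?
17-sided die

Both are uniform distributions; for uniform over n outcomes, H = log₂(n). H(14-sided) = log₂(14) = 3.807 bits and H(17-sided) = log₂(17) = 4.087 bits. More outcomes in a uniform distribution means higher entropy.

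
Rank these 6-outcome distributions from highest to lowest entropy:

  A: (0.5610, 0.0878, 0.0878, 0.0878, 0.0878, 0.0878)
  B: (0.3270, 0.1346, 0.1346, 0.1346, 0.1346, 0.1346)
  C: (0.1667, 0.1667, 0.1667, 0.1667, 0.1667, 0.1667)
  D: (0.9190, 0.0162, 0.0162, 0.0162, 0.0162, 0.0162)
C > B > A > D

Key insight: Entropy is maximized by uniform distributions and minimized by concentrated distributions.

Entropies:
  H(A) = 2.0086 bits
  H(B) = 2.4745 bits
  H(C) = 2.5850 bits
  H(D) = 0.5938 bits

Ranking: C > B > A > D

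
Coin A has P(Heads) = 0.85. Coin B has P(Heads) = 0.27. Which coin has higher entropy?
B

For binary distributions, entropy is maximized at p=0.5 and decreases as p moves toward 0 or 1.

H(A) = H(0.85) = 0.6098 bits
H(B) = H(0.27) = 0.8415 bits

Distribution B (p=0.27) is closer to uniform (p=0.5), so it has higher entropy.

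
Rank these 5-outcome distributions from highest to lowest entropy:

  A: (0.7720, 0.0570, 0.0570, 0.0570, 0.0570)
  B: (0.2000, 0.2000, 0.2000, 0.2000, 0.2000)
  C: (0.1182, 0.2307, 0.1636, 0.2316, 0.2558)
B > C > A

Key insight: Entropy is maximized by uniform distributions and minimized by concentrated distributions.

- Uniform distributions have maximum entropy log₂(5) = 2.3219 bits
- The more "peaked" or concentrated a distribution, the lower its entropy

Entropies:
  H(A) = 1.2305 bits
  H(B) = 2.3219 bits
  H(C) = 2.2715 bits

Ranking: B > C > A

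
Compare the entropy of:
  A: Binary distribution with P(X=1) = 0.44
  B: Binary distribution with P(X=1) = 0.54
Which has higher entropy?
B

For binary distributions, entropy is maximized at p=0.5 and decreases as p moves toward 0 or 1.

H(A) = H(0.44) = 0.9896 bits
H(B) = H(0.54) = 0.9954 bits

Distribution B (p=0.54) is closer to uniform (p=0.5), so it has higher entropy.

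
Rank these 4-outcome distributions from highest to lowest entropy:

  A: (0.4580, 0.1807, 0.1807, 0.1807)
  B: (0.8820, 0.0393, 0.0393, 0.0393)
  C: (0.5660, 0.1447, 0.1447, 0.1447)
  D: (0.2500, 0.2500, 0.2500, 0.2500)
D > A > C > B

Key insight: Entropy is maximized by uniform distributions and minimized by concentrated distributions.

Entropies:
  H(A) = 1.8540 bits
  H(B) = 0.7106 bits
  H(C) = 1.6753 bits
  H(D) = 2.0000 bits

Ranking: D > A > C > B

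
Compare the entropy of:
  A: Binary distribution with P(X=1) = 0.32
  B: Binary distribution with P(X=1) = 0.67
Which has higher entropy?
B

For binary distributions, entropy is maximized at p=0.5 and decreases as p moves toward 0 or 1.

H(A) = H(0.32) = 0.9044 bits
H(B) = H(0.67) = 0.9149 bits

Distribution B (p=0.67) is closer to uniform (p=0.5), so it has higher entropy.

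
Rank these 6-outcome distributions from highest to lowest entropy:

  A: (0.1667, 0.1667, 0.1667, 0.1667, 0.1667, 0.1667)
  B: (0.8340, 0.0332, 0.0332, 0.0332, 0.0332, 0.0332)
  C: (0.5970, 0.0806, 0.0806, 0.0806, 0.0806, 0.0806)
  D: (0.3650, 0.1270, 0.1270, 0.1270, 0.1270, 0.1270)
A > D > C > B

Key insight: Entropy is maximized by uniform distributions and minimized by concentrated distributions.

Entropies:
  H(A) = 2.5850 bits
  H(B) = 1.0339 bits
  H(C) = 1.9084 bits
  H(D) = 2.4212 bits

Ranking: A > D > C > B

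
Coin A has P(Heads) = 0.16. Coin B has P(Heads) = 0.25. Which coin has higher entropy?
B

For binary distributions, entropy is maximized at p=0.5 and decreases as p moves toward 0 or 1.

H(A) = H(0.16) = 0.6343 bits
H(B) = H(0.25) = 0.8113 bits

Distribution B (p=0.25) is closer to uniform (p=0.5), so it has higher entropy.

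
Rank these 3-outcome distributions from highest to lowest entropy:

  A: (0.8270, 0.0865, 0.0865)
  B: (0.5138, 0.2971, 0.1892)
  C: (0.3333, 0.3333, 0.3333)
C > B > A

Key insight: Entropy is maximized by uniform distributions and minimized by concentrated distributions.

- Uniform distributions have maximum entropy log₂(3) = 1.5850 bits
- The more "peaked" or concentrated a distribution, the lower its entropy

Entropies:
  H(A) = 0.8375 bits
  H(B) = 1.4683 bits
  H(C) = 1.5850 bits

Ranking: C > B > A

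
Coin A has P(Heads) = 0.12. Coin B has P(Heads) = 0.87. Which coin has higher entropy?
B

For binary distributions, entropy is maximized at p=0.5 and decreases as p moves toward 0 or 1.

H(A) = H(0.12) = 0.5294 bits
H(B) = H(0.87) = 0.5574 bits

Distribution B (p=0.87) is closer to uniform (p=0.5), so it has higher entropy.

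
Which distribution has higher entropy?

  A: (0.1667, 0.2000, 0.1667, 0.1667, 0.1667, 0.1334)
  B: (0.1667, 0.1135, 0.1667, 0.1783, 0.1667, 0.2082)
A

Both distributions are close to uniform, making this a harder comparison.

H(A) = 2.5753 bits
H(B) = 2.5637 bits

The distribution closer to uniform has higher entropy.
Answer: A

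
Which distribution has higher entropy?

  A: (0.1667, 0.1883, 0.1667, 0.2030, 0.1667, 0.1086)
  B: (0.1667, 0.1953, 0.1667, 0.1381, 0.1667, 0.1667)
B

Both distributions are close to uniform, making this a harder comparison.

H(A) = 2.5610 bits
H(B) = 2.5778 bits

The distribution closer to uniform has higher entropy.
Answer: B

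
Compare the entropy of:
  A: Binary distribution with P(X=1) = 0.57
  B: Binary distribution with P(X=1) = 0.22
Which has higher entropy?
A

For binary distributions, entropy is maximized at p=0.5 and decreases as p moves toward 0 or 1.

H(A) = H(0.57) = 0.9858 bits
H(B) = H(0.22) = 0.7602 bits

Distribution A (p=0.57) is closer to uniform (p=0.5), so it has higher entropy.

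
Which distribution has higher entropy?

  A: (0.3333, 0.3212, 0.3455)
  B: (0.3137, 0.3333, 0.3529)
A

Both distributions are close to uniform, making this a harder comparison.

H(A) = 1.5843 bits
H(B) = 1.5833 bits

The distribution closer to uniform has higher entropy.
Answer: A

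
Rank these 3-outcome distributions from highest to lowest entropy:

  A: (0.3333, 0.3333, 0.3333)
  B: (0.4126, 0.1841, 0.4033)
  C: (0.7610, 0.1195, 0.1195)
A > B > C

Key insight: Entropy is maximized by uniform distributions and minimized by concentrated distributions.

- Uniform distributions have maximum entropy log₂(3) = 1.5850 bits
- The more "peaked" or concentrated a distribution, the lower its entropy

Entropies:
  H(A) = 1.5850 bits
  H(B) = 1.5048 bits
  H(C) = 1.0324 bits

Ranking: A > B > C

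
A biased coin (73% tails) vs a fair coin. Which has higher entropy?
Fair coin

The fair coin is uniform (p=0.5), maximizing binary entropy at 1 bit. The biased coin has H(0.73) ≈ 0.841 bits — its outcome is more predictable, so its entropy is lower.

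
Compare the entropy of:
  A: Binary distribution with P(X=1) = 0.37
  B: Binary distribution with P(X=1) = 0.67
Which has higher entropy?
A

For binary distributions, entropy is maximized at p=0.5 and decreases as p moves toward 0 or 1.

H(A) = H(0.37) = 0.9507 bits
H(B) = H(0.67) = 0.9149 bits

Distribution A (p=0.37) is closer to uniform (p=0.5), so it has higher entropy.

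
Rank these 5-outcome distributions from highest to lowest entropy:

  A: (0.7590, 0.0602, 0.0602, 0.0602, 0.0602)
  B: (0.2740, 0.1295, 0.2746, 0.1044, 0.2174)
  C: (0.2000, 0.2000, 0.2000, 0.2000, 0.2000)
C > B > A

Key insight: Entropy is maximized by uniform distributions and minimized by concentrated distributions.

- Uniform distributions have maximum entropy log₂(5) = 2.3219 bits
- The more "peaked" or concentrated a distribution, the lower its entropy

Entropies:
  H(A) = 1.2787 bits
  H(B) = 2.2248 bits
  H(C) = 2.3219 bits

Ranking: C > B > A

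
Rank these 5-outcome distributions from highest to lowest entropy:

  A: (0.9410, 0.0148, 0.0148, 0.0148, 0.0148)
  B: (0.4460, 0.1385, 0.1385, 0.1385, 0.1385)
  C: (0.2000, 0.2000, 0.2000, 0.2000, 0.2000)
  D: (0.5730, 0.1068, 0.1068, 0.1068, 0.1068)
C > B > D > A

Key insight: Entropy is maximized by uniform distributions and minimized by concentrated distributions.

Entropies:
  H(A) = 0.4415 bits
  H(B) = 2.0996 bits
  H(C) = 2.3219 bits
  H(D) = 1.8386 bits

Ranking: C > B > D > A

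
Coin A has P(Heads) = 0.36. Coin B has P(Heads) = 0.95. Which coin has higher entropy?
A

For binary distributions, entropy is maximized at p=0.5 and decreases as p moves toward 0 or 1.

H(A) = H(0.36) = 0.9427 bits
H(B) = H(0.95) = 0.2864 bits

Distribution A (p=0.36) is closer to uniform (p=0.5), so it has higher entropy.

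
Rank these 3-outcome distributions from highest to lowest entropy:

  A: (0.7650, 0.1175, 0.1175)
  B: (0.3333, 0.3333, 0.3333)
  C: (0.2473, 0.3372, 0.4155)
B > C > A

Key insight: Entropy is maximized by uniform distributions and minimized by concentrated distributions.

- Uniform distributions have maximum entropy log₂(3) = 1.5850 bits
- The more "peaked" or concentrated a distribution, the lower its entropy

Entropies:
  H(A) = 1.0216 bits
  H(B) = 1.5850 bits
  H(C) = 1.5538 bits

Ranking: B > C > A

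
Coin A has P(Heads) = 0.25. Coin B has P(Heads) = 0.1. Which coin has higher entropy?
A

For binary distributions, entropy is maximized at p=0.5 and decreases as p moves toward 0 or 1.

H(A) = H(0.25) = 0.8113 bits
H(B) = H(0.1) = 0.4690 bits

Distribution A (p=0.25) is closer to uniform (p=0.5), so it has higher entropy.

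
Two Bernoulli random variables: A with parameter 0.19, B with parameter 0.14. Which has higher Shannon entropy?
A

For binary distributions, entropy is maximized at p=0.5 and decreases as p moves toward 0 or 1.

H(A) = H(0.19) = 0.7015 bits
H(B) = H(0.14) = 0.5842 bits

Distribution A (p=0.19) is closer to uniform (p=0.5), so it has higher entropy.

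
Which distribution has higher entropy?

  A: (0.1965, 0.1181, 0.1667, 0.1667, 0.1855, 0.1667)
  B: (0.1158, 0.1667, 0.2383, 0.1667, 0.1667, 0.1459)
A

Both distributions are close to uniform, making this a harder comparison.

H(A) = 2.5685 bits
H(B) = 2.5508 bits

The distribution closer to uniform has higher entropy.
Answer: A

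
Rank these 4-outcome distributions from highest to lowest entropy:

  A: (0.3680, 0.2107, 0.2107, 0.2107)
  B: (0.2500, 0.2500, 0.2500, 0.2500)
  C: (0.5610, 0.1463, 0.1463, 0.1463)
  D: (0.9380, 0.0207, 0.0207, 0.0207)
B > A > C > D

Key insight: Entropy is maximized by uniform distributions and minimized by concentrated distributions.

Entropies:
  H(A) = 1.9508 bits
  H(B) = 2.0000 bits
  H(C) = 1.6850 bits
  H(D) = 0.4336 bits

Ranking: B > A > C > D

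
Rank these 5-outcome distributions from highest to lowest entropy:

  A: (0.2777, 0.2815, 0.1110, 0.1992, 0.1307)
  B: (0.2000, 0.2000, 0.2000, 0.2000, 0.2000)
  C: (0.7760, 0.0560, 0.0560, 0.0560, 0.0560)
B > A > C

Key insight: Entropy is maximized by uniform distributions and minimized by concentrated distributions.

- Uniform distributions have maximum entropy log₂(5) = 2.3219 bits
- The more "peaked" or concentrated a distribution, the lower its entropy

Entropies:
  H(A) = 2.2273 bits
  H(B) = 2.3219 bits
  H(C) = 1.2154 bits

Ranking: B > A > C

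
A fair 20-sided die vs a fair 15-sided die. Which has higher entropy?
20-sided die

Both are uniform distributions; for uniform over n outcomes, H = log₂(n). H(20-sided) = log₂(20) = 4.322 bits and H(15-sided) = log₂(15) = 3.907 bits. More outcomes in a uniform distribution means higher entropy.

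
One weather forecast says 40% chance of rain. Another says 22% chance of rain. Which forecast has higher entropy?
40% forecast

Treat each forecast as a Bernoulli distribution. Binary entropy is maximized at p=0.5 and falls off symmetrically toward 0 or 1. The 40% forecast is closer to 50%, so it is more uncertain. H(40%) ≈ 0.971 bits, H(22%) ≈ 0.760 bits.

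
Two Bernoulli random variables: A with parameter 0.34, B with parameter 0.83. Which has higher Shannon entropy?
A

For binary distributions, entropy is maximized at p=0.5 and decreases as p moves toward 0 or 1.

H(A) = H(0.34) = 0.9248 bits
H(B) = H(0.83) = 0.6577 bits

Distribution A (p=0.34) is closer to uniform (p=0.5), so it has higher entropy.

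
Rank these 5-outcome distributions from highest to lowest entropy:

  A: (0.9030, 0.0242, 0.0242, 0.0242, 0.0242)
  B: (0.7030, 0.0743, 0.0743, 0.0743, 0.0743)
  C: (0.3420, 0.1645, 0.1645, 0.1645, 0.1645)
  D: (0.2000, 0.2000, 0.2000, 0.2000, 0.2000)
D > C > B > A

Key insight: Entropy is maximized by uniform distributions and minimized by concentrated distributions.

Entropies:
  H(A) = 0.6534 bits
  H(B) = 1.4716 bits
  H(C) = 2.2427 bits
  H(D) = 2.3219 bits

Ranking: D > C > B > A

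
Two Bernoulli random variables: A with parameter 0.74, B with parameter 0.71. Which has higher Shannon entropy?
B

For binary distributions, entropy is maximized at p=0.5 and decreases as p moves toward 0 or 1.

H(A) = H(0.74) = 0.8267 bits
H(B) = H(0.71) = 0.8687 bits

Distribution B (p=0.71) is closer to uniform (p=0.5), so it has higher entropy.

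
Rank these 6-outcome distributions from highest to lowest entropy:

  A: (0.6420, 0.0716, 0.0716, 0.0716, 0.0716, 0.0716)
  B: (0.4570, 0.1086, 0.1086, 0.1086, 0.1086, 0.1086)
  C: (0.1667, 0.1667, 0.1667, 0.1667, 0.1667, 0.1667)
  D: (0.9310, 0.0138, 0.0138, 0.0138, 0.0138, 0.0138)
C > B > A > D

Key insight: Entropy is maximized by uniform distributions and minimized by concentrated distributions.

Entropies:
  H(A) = 1.7723 bits
  H(B) = 2.2555 bits
  H(C) = 2.5850 bits
  H(D) = 0.5224 bits

Ranking: C > B > A > D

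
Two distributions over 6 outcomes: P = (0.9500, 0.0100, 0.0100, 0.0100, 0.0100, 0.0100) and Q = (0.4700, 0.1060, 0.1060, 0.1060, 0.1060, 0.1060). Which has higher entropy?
Q

P is highly concentrated on one outcome (95%), making it nearly deterministic. Q spreads its mass more evenly (max 47%). The more spread-out distribution has higher entropy: H(P) ≈ 0.402 bits, H(Q) ≈ 2.228 bits.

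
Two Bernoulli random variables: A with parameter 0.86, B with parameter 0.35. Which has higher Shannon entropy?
B

For binary distributions, entropy is maximized at p=0.5 and decreases as p moves toward 0 or 1.

H(A) = H(0.86) = 0.5842 bits
H(B) = H(0.35) = 0.9341 bits

Distribution B (p=0.35) is closer to uniform (p=0.5), so it has higher entropy.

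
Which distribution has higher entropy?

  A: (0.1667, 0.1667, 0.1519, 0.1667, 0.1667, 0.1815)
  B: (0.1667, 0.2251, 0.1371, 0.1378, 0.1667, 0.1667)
A

Both distributions are close to uniform, making this a harder comparison.

H(A) = 2.5831 bits
H(B) = 2.5638 bits

The distribution closer to uniform has higher entropy.
Answer: A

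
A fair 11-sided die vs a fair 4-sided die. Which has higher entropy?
11-sided die

Both are uniform distributions; for uniform over n outcomes, H = log₂(n). H(11-sided) = log₂(11) = 3.459 bits and H(4-sided) = log₂(4) = 2.000 bits. More outcomes in a uniform distribution means higher entropy.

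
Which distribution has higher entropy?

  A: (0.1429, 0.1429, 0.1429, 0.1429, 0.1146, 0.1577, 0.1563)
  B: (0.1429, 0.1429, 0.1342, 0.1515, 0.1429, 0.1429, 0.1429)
B

Both distributions are close to uniform, making this a harder comparison.

H(A) = 2.8011 bits
H(B) = 2.8066 bits

The distribution closer to uniform has higher entropy.
Answer: B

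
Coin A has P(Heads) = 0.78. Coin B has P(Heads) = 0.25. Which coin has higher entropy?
B

For binary distributions, entropy is maximized at p=0.5 and decreases as p moves toward 0 or 1.

H(A) = H(0.78) = 0.7602 bits
H(B) = H(0.25) = 0.8113 bits

Distribution B (p=0.25) is closer to uniform (p=0.5), so it has higher entropy.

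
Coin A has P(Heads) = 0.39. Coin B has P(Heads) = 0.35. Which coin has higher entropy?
A

For binary distributions, entropy is maximized at p=0.5 and decreases as p moves toward 0 or 1.

H(A) = H(0.39) = 0.9648 bits
H(B) = H(0.35) = 0.9341 bits

Distribution A (p=0.39) is closer to uniform (p=0.5), so it has higher entropy.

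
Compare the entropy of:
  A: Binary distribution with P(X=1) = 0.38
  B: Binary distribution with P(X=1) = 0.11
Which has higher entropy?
A

For binary distributions, entropy is maximized at p=0.5 and decreases as p moves toward 0 or 1.

H(A) = H(0.38) = 0.9580 bits
H(B) = H(0.11) = 0.4999 bits

Distribution A (p=0.38) is closer to uniform (p=0.5), so it has higher entropy.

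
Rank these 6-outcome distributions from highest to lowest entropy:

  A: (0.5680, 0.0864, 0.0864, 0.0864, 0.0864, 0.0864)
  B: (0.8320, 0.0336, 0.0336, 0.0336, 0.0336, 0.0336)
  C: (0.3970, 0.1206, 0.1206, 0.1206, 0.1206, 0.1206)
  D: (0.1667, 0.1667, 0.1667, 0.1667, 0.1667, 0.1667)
D > C > A > B

Key insight: Entropy is maximized by uniform distributions and minimized by concentrated distributions.

Entropies:
  H(A) = 1.9897 bits
  H(B) = 1.0432 bits
  H(C) = 2.3693 bits
  H(D) = 2.5850 bits

Ranking: D > C > A > B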